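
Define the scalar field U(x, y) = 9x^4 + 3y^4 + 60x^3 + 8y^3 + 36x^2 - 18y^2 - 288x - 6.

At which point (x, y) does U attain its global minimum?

U(x,y) separates as P(x) + Q(y) − 6, so its minimum is min P + min Q − 6.
P'(x) = 36(x - 1)(x + 2)(x + 4) vanishes at x ∈ {-4, -2, 1}; Q'(y) = 12y(y - 1)(y + 3) vanishes at y ∈ {-3, 0, 1}.
Local minima of P (where P''>0): P(-4)=192, P(1)=-183. Local minima of Q: Q(-3)=-135, Q(1)=-7.
So the global minimum of U is P(1) + Q(-3) − 6 = -183 − 135 − 6 = -324, attained at (1, -3).

(1, -3)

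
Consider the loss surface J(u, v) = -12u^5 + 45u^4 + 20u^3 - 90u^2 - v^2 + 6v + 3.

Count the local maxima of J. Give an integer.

2

J separates as a function of u plus a function of v, so ∇J=0 decouples.
∂J/∂u = -60u(u - 3)(u - 1)(u + 1) = 0 at u ∈ {-1, 0, 1, 3}; ∂J/∂v = -2(v - 3) = 0 at v ∈ {3}.
The Hessian is diagonal: diag(J_uu, J_vv). Second derivatives: J_uu(-1)=480, J_uu(0)=-180, J_uu(1)=240, J_uu(3)=-1440; J_vv(3)=-2.
Local maxima occur where both diagonal entries negative: (0, 3), (3, 3). Count: 2.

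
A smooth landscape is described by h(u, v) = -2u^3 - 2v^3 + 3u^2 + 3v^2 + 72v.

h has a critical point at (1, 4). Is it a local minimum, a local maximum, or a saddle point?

local maximum

The mixed partial ∂²h/∂u∂v is 0, so the Hessian at any point is diag(h_uu, h_vv) = diag(6(-2u + 1), 6(-2v + 1)).
At (1, 4): H = diag(-6, -42).
Both eigenvalues are negative, so H is negative definite: a local maximum.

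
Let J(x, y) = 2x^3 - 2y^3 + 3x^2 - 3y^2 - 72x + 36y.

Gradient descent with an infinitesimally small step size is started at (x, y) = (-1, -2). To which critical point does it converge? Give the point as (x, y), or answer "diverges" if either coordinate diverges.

J is separable, so gradient descent decouples: x follows -∂J/∂x, y follows -∂J/∂y.
∂J/∂x = 6(x - 3)(x + 4); at x=-1 this is -72, so x increases.
∂J/∂y = -6(y - 2)(y + 3); at y=-2 this is 24, so y decreases.
x converges to its nearest critical value 3 (a local min of the x-part); y converges to -3. The iterate converges to (3, -3).

(3, -3)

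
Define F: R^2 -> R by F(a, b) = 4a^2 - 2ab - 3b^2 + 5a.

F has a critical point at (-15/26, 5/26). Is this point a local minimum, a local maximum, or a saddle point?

saddle point

The Hessian of F is constant: H = [[8, -2], [-2, -6]].
det(H) = 8·(-6) − (-2)² = -52.
Since det(H) < 0, H is indefinite and the critical point is a saddle point.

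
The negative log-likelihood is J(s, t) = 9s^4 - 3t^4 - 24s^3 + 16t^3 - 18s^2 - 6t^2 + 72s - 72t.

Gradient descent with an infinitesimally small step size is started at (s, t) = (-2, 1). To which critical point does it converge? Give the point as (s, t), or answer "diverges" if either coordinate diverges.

J is separable, so gradient descent decouples: s follows -∂J/∂s, t follows -∂J/∂t.
∂J/∂s = 36(s - 2)(s - 1)(s + 1); at s=-2 this is -432, so s increases.
∂J/∂t = -12(t - 3)(t - 2)(t + 1); at t=1 this is -48, so t increases.
s converges to its nearest critical value -1 (a local min of the s-part); t converges to 2. The iterate converges to (-1, 2).

(-1, 2)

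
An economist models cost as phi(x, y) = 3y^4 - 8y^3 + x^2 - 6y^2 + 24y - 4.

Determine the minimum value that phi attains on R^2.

-23

phi(x,y) separates as P(x) + Q(y) − 4, so its minimum is min P + min Q − 4.
P'(x) = 2x vanishes at x ∈ {0}; Q'(y) = 12(y - 2)(y - 1)(y + 1) vanishes at y ∈ {-1, 1, 2}.
Local minima of P (where P''>0): P(0)=0. Local minima of Q: Q(-1)=-19, Q(2)=8.
So the global minimum of phi is P(0) + Q(-1) − 4 = 0 − 19 − 4 = -23, attained at (0, -1).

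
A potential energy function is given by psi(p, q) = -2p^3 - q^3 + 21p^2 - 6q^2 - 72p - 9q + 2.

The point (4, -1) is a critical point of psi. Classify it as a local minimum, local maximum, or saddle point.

local maximum

The mixed partial ∂²psi/∂p∂q is 0, so the Hessian at any point is diag(psi_pp, psi_qq) = diag(6(-2p + 7), -6(q + 2)).
At (4, -1): H = diag(-6, -6).
Both eigenvalues are negative, so H is negative definite: a local maximum.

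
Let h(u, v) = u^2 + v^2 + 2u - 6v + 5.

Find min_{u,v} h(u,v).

h(u,v) separates as P(u) + Q(v) + 5, so its minimum is min P + min Q + 5.
P'(u) = 2u + 2 vanishes at u ∈ {-1}; Q'(v) = 2v - 6 vanishes at v ∈ {3}.
Local minima of P (where P''>0): P(-1)=-1. Local minima of Q: Q(3)=-9.
So the global minimum of h is P(-1) + Q(3) + 5 = -1 − 9 + 5 = -5, attained at (-1, 3).

-5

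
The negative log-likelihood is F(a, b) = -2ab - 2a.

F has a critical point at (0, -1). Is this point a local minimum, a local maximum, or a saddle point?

saddle point

The Hessian of F is constant: H = [[0, -2], [-2, 0]].
det(H) = 0·0 − (-2)² = -4.
Since det(H) < 0, H is indefinite and the critical point is a saddle point.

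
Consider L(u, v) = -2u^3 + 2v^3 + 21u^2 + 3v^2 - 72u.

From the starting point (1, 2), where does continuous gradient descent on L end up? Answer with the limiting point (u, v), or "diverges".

(3, 0)

L is separable, so gradient descent decouples: u follows -∂L/∂u, v follows -∂L/∂v.
∂L/∂u = -6(u - 4)(u - 3); at u=1 this is -36, so u increases.
∂L/∂v = 6v(v + 1); at v=2 this is 36, so v decreases.
u converges to its nearest critical value 3 (a local min of the u-part); v converges to 0. The iterate converges to (3, 0).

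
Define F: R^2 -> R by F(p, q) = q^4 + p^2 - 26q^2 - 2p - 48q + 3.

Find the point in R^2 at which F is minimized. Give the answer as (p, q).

(1, 4)

F(p,q) separates as A(p) + B(q) + 3, so its minimum is min A + min B + 3.
A'(p) = 2p - 2 vanishes at p ∈ {1}; B'(q) = 4(q - 4)(q + 1)(q + 3) vanishes at q ∈ {-3, -1, 4}.
Local minima of A (where A''>0): A(1)=-1. Local minima of B: B(-3)=-9, B(4)=-352.
So the global minimum of F is A(1) + B(4) + 3 = -1 − 352 + 3 = -350, attained at (1, 4).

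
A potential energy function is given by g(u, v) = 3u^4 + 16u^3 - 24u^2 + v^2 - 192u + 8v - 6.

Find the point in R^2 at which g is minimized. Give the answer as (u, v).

(2, -4)

g(u,v) separates as P(u) + Q(v) − 6, so its minimum is min P + min Q − 6.
P'(u) = 12(u - 2)(u + 2)(u + 4) vanishes at u ∈ {-4, -2, 2}; Q'(v) = 2v + 8 vanishes at v ∈ {-4}.
Local minima of P (where P''>0): P(-4)=128, P(2)=-304. Local minima of Q: Q(-4)=-16.
So the global minimum of g is P(2) + Q(-4) − 6 = -304 − 16 − 6 = -326, attained at (2, -4).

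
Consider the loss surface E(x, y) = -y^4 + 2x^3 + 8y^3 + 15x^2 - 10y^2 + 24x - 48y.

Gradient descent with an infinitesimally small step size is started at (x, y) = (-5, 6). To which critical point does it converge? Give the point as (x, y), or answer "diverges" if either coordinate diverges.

diverges

E is separable, so gradient descent decouples: x follows -∂E/∂x, y follows -∂E/∂y.
∂E/∂x = 6(x + 1)(x + 4); at x=-5 this is 24, so x decreases.
∂E/∂y = -4(y - 4)(y - 3)(y + 1); at y=6 this is -168, so y increases.
The x-coordinate has no critical point in that direction and runs off to infinity.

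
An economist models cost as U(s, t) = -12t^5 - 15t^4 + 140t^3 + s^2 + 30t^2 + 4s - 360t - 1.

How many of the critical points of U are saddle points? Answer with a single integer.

U separates as a function of s plus a function of t, so ∇U=0 decouples.
∂U/∂s = 2(s + 2) = 0 at s ∈ {-2}; ∂U/∂t = -60(t - 2)(t - 1)(t + 1)(t + 3) = 0 at t ∈ {-3, -1, 1, 2}.
The Hessian is diagonal: diag(U_ss, U_tt). Second derivatives: U_ss(-2)=2; U_tt(-3)=2400, U_tt(-1)=-720, U_tt(1)=480, U_tt(2)=-900.
Saddle points occur where the two diagonal entries have opposite signs: (-2, -1), (-2, 2). Count: 2.

2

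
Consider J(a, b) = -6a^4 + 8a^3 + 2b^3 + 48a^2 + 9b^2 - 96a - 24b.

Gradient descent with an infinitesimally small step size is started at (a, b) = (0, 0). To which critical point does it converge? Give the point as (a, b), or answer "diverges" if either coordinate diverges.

J is separable, so gradient descent decouples: a follows -∂J/∂a, b follows -∂J/∂b.
∂J/∂a = -24(a - 2)(a - 1)(a + 2); at a=0 this is -96, so a increases.
∂J/∂b = 6(b - 1)(b + 4); at b=0 this is -24, so b increases.
a converges to its nearest critical value 1 (a local min of the a-part); b converges to 1. The iterate converges to (1, 1).

(1, 1)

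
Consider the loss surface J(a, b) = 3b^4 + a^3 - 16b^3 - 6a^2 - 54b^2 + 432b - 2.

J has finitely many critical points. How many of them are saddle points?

3

J separates as a function of a plus a function of b, so ∇J=0 decouples.
∂J/∂a = 3a(a - 4) = 0 at a ∈ {0, 4}; ∂J/∂b = 12(b - 4)(b - 3)(b + 3) = 0 at b ∈ {-3, 3, 4}.
The Hessian is diagonal: diag(J_aa, J_bb). Second derivatives: J_aa(0)=-12, J_aa(4)=12; J_bb(-3)=504, J_bb(3)=-72, J_bb(4)=84.
Saddle points occur where the two diagonal entries have opposite signs: (0, -3), (0, 4), (4, 3). Count: 3.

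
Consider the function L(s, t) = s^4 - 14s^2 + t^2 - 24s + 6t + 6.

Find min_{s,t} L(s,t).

L(s,t) separates as P(s) + Q(t) + 6, so its minimum is min P + min Q + 6.
P'(s) = 4(s - 3)(s + 1)(s + 2) vanishes at s ∈ {-2, -1, 3}; Q'(t) = 2(t + 3) vanishes at t ∈ {-3}.
Local minima of P (where P''>0): P(-2)=8, P(3)=-117. Local minima of Q: Q(-3)=-9.
So the global minimum of L is P(3) + Q(-3) + 6 = -117 − 9 + 6 = -120, attained at (3, -3).

-120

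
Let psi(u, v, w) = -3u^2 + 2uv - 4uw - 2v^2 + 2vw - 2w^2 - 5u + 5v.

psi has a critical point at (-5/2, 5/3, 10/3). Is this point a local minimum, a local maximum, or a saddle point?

local maximum

The Hessian is constant: H = [[-6, 2, -4], [2, -4, 2], [-4, 2, -4]].
Leading principal minors: Δ₁ = -6, Δ₂ = 20, Δ₃ = -24.
The minors alternate sign starting negative (−, +, −), so H is negative definite: a local maximum.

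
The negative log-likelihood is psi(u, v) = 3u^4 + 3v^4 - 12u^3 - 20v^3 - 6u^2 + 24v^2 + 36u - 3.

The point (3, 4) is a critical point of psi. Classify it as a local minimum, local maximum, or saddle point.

local minimum

The mixed partial ∂²psi/∂u∂v is 0, so the Hessian at any point is diag(psi_uu, psi_vv) = diag(12(3u^2 - 6u - 1), 12(3v^2 - 10v + 4)).
At (3, 4): H = diag(96, 144).
Both eigenvalues are positive, so H is positive definite: a local minimum.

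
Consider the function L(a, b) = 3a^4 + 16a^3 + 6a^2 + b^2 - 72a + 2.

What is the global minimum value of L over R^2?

-45

L(a,b) separates as P(a) + Q(b) + 2, so its minimum is min P + min Q + 2.
P'(a) = 12(a - 1)(a + 2)(a + 3) vanishes at a ∈ {-3, -2, 1}; Q'(b) = 2b vanishes at b ∈ {0}.
Local minima of P (where P''>0): P(-3)=81, P(1)=-47. Local minima of Q: Q(0)=0.
So the global minimum of L is P(1) + Q(0) + 2 = -47 + 0 + 2 = -45, attained at (1, 0).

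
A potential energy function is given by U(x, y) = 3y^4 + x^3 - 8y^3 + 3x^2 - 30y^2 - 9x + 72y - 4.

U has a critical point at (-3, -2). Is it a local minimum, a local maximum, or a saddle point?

The mixed partial ∂²U/∂x∂y is 0, so the Hessian at any point is diag(U_xx, U_yy) = diag(6(x + 1), 12(3y^2 - 4y - 5)).
At (-3, -2): H = diag(-12, 180).
The eigenvalues have opposite signs, so H is indefinite: a saddle point.

saddle point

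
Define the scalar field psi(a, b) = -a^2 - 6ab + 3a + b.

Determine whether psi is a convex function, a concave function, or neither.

neither

psi is quadratic, so its Hessian is the constant matrix H = [[-2, -6], [-6, 0]].
det(H) = -36, tr(H) = -2.
det(H) < 0, so H is indefinite: neither convex nor concave.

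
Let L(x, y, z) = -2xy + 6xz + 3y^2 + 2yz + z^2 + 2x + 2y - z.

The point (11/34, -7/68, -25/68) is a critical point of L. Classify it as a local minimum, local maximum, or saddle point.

saddle point

The Hessian is constant: H = [[0, -2, 6], [-2, 6, 2], [6, 2, 2]].
Leading principal minors: Δ₁ = 0, Δ₂ = -4, Δ₃ = -272.
The minors fit neither the all-positive nor the alternating-sign pattern, so H is indefinite: a saddle point.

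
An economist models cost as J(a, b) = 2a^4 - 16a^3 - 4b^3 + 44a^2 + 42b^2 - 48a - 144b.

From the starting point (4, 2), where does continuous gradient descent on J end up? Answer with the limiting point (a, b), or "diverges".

J is separable, so gradient descent decouples: a follows -∂J/∂a, b follows -∂J/∂b.
∂J/∂a = 8(a - 3)(a - 2)(a - 1); at a=4 this is 48, so a decreases.
∂J/∂b = -12(b - 4)(b - 3); at b=2 this is -24, so b increases.
a converges to its nearest critical value 3 (a local min of the a-part); b converges to 3. The iterate converges to (3, 3).

(3, 3)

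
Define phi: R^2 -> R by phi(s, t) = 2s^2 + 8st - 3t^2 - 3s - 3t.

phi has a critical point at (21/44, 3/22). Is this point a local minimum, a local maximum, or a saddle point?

saddle point

The Hessian of phi is constant: H = [[4, 8], [8, -6]].
det(H) = 4·(-6) − 8² = -88.
Since det(H) < 0, H is indefinite and the critical point is a saddle point.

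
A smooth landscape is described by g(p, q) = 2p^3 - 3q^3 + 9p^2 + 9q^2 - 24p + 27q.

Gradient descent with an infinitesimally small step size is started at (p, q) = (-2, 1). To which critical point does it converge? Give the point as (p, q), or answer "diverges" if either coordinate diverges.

g is separable, so gradient descent decouples: p follows -∂g/∂p, q follows -∂g/∂q.
∂g/∂p = 6(p - 1)(p + 4); at p=-2 this is -36, so p increases.
∂g/∂q = -9(q - 3)(q + 1); at q=1 this is 36, so q decreases.
p converges to its nearest critical value 1 (a local min of the p-part); q converges to -1. The iterate converges to (1, -1).

(1, -1)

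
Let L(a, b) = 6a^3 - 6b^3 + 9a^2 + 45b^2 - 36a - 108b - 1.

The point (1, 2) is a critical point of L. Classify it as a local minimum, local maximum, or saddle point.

The mixed partial ∂²L/∂a∂b is 0, so the Hessian at any point is diag(L_aa, L_bb) = diag(18(2a + 1), 18(-2b + 5)).
At (1, 2): H = diag(54, 18).
Both eigenvalues are positive, so H is positive definite: a local minimum.

local minimum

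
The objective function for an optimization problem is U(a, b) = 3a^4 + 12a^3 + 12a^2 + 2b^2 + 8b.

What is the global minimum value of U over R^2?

-8

U(a,b) separates as P(a) + Q(b), so its minimum is min P + min Q.
P'(a) = 12a(a + 1)(a + 2) vanishes at a ∈ {-2, -1, 0}; Q'(b) = 4b + 8 vanishes at b ∈ {-2}.
Local minima of P (where P''>0): P(-2)=0, P(0)=0. Local minima of Q: Q(-2)=-8.
So the global minimum of U is P(-2) + Q(-2) = 0 − 8 = -8, attained at (-2, -2).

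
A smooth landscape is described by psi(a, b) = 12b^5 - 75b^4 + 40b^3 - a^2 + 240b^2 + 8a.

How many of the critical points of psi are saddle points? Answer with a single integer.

2

psi separates as a function of a plus a function of b, so ∇psi=0 decouples.
∂psi/∂a = -2(a - 4) = 0 at a ∈ {4}; ∂psi/∂b = 60b(b - 4)(b - 2)(b + 1) = 0 at b ∈ {-1, 0, 2, 4}.
The Hessian is diagonal: diag(psi_aa, psi_bb). Second derivatives: psi_aa(4)=-2; psi_bb(-1)=-900, psi_bb(0)=480, psi_bb(2)=-720, psi_bb(4)=2400.
Saddle points occur where the two diagonal entries have opposite signs: (4, 0), (4, 4). Count: 2.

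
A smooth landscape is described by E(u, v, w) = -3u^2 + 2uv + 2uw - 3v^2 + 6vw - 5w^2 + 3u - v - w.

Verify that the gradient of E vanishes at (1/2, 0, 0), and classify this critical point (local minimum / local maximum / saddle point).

∇E = (-6u + 2v + 2w + 3, 2u - 6v + 6w - 1, 2u + 6v - 10w - 1); substituting (1/2, 0, 0) gives ∇E = (0, 0, 0), so (1/2, 0, 0) is indeed a critical point.
The Hessian is constant: H = [[-6, 2, 2], [2, -6, 6], [2, 6, -10]].
Leading principal minors: Δ₁ = -6, Δ₂ = 32, Δ₃ = -32.
The minors alternate sign starting negative (−, +, −), so H is negative definite: a local maximum.

local maximum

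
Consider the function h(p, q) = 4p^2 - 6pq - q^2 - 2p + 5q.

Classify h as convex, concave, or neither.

neither

h is quadratic, so its Hessian is the constant matrix H = [[8, -6], [-6, -2]].
det(H) = -52, tr(H) = 6.
det(H) < 0, so H is indefinite: neither convex nor concave.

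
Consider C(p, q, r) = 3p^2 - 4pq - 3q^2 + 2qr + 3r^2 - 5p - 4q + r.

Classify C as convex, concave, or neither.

neither

C is quadratic, so its Hessian is the constant matrix H = [[6, -4, 0], [-4, -6, 2], [0, 2, 6]].
Leading principal minors: 6, -52, -336.
Neither pattern holds ⇒ H is indefinite ⇒ neither convex nor concave.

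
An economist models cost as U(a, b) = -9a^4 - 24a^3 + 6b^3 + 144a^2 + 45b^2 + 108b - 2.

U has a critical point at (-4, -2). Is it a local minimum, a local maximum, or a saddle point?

saddle point

The mixed partial ∂²U/∂a∂b is 0, so the Hessian at any point is diag(U_aa, U_bb) = diag(36(-3a^2 - 4a + 8), 18(2b + 5)).
At (-4, -2): H = diag(-864, 18).
The eigenvalues have opposite signs, so H is indefinite: a saddle point.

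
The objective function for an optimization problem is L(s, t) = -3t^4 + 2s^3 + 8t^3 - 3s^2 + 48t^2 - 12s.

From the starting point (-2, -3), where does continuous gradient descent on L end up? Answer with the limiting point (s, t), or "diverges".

diverges

L is separable, so gradient descent decouples: s follows -∂L/∂s, t follows -∂L/∂t.
∂L/∂s = 6(s - 2)(s + 1); at s=-2 this is 24, so s decreases.
∂L/∂t = -12t(t - 4)(t + 2); at t=-3 this is 252, so t decreases.
The s-coordinate has no critical point in that direction and runs off to infinity.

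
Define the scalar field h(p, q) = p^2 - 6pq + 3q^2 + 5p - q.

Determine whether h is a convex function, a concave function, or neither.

neither

h is quadratic, so its Hessian is the constant matrix H = [[2, -6], [-6, 6]].
det(H) = -24, tr(H) = 8.
det(H) < 0, so H is indefinite: neither convex nor concave.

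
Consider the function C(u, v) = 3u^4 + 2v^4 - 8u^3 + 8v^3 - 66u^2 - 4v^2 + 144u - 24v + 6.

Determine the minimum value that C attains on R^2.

C(u,v) separates as P(u) + Q(v) + 6, so its minimum is min P + min Q + 6.
P'(u) = 12(u - 4)(u - 1)(u + 3) vanishes at u ∈ {-3, 1, 4}; Q'(v) = 8(v - 1)(v + 1)(v + 3) vanishes at v ∈ {-3, -1, 1}.
Local minima of P (where P''>0): P(-3)=-567, P(4)=-224. Local minima of Q: Q(-3)=-18, Q(1)=-18.
So the global minimum of C is P(-3) + Q(-3) + 6 = -567 − 18 + 6 = -579, attained at (-3, -3).

-579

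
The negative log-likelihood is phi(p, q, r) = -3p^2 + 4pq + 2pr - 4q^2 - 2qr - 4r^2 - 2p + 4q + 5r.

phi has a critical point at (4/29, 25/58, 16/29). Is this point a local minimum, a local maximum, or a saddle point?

The Hessian is constant: H = [[-6, 4, 2], [4, -8, -2], [2, -2, -8]].
Leading principal minors: Δ₁ = -6, Δ₂ = 32, Δ₃ = -232.
The minors alternate sign starting negative (−, +, −), so H is negative definite: a local maximum.

local maximum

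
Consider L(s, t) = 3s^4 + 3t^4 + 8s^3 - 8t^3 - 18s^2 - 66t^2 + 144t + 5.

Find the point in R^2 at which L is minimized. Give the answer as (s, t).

L(s,t) separates as P(s) + Q(t) + 5, so its minimum is min P + min Q + 5.
P'(s) = 12s(s - 1)(s + 3) vanishes at s ∈ {-3, 0, 1}; Q'(t) = 12(t - 4)(t - 1)(t + 3) vanishes at t ∈ {-3, 1, 4}.
Local minima of P (where P''>0): P(-3)=-135, P(1)=-7. Local minima of Q: Q(-3)=-567, Q(4)=-224.
So the global minimum of L is P(-3) + Q(-3) + 5 = -135 − 567 + 5 = -697, attained at (-3, -3).

(-3, -3)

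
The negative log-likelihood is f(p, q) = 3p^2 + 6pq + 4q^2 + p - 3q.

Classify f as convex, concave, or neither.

convex

f is quadratic, so its Hessian is the constant matrix H = [[6, 6], [6, 8]].
det(H) = 12, tr(H) = 14.
det(H) > 0 and tr(H) > 0, so H is positive definite everywhere: convex.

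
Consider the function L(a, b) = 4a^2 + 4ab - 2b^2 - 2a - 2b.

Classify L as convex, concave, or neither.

neither

L is quadratic, so its Hessian is the constant matrix H = [[8, 4], [4, -4]].
det(H) = -48, tr(H) = 4.
det(H) < 0, so H is indefinite: neither convex nor concave.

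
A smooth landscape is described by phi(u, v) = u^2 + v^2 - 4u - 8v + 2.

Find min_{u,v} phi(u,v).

-18

phi(u,v) separates as P(u) + Q(v) + 2, so its minimum is min P + min Q + 2.
P'(u) = 2u - 4 vanishes at u ∈ {2}; Q'(v) = 2v - 8 vanishes at v ∈ {4}.
Local minima of P (where P''>0): P(2)=-4. Local minima of Q: Q(4)=-16.
So the global minimum of phi is P(2) + Q(4) + 2 = -4 − 16 + 2 = -18, attained at (2, 4).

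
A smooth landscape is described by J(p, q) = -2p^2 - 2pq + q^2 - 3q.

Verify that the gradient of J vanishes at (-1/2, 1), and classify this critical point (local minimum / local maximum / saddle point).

∇J = (-4p - 2q, -2p + 2q - 3); substituting (-1/2, 1) gives ∇J = (0, 0), so (-1/2, 1) is indeed a critical point.
The Hessian of J is constant: H = [[-4, -2], [-2, 2]].
det(H) = (-4)·2 − (-2)² = -12.
Since det(H) < 0, H is indefinite and the critical point is a saddle point.

saddle point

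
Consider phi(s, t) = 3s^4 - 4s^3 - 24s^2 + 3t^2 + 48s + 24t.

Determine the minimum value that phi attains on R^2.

phi(s,t) separates as P(s) + Q(t), so its minimum is min P + min Q.
P'(s) = 12(s - 2)(s - 1)(s + 2) vanishes at s ∈ {-2, 1, 2}; Q'(t) = 6(t + 4) vanishes at t ∈ {-4}.
Local minima of P (where P''>0): P(-2)=-112, P(2)=16. Local minima of Q: Q(-4)=-48.
So the global minimum of phi is P(-2) + Q(-4) = -112 − 48 = -160, attained at (-2, -4).

-160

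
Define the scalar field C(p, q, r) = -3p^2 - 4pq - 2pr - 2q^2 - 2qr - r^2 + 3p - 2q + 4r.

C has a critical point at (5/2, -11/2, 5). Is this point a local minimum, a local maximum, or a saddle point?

local maximum

The Hessian is constant: H = [[-6, -4, -2], [-4, -4, -2], [-2, -2, -2]].
Leading principal minors: Δ₁ = -6, Δ₂ = 8, Δ₃ = -8.
The minors alternate sign starting negative (−, +, −), so H is negative definite: a local maximum.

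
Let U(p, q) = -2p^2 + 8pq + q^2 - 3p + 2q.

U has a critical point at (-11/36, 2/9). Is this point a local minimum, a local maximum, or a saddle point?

The Hessian of U is constant: H = [[-4, 8], [8, 2]].
det(H) = (-4)·2 − 8² = -72.
Since det(H) < 0, H is indefinite and the critical point is a saddle point.

saddle point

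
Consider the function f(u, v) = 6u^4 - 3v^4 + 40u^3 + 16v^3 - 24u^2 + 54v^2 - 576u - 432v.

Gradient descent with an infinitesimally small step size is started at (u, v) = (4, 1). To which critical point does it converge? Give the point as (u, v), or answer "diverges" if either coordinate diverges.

f is separable, so gradient descent decouples: u follows -∂f/∂u, v follows -∂f/∂v.
∂f/∂u = 24(u - 2)(u + 3)(u + 4); at u=4 this is 2688, so u decreases.
∂f/∂v = -12(v - 4)(v - 3)(v + 3); at v=1 this is -288, so v increases.
u converges to its nearest critical value 2 (a local min of the u-part); v converges to 3. The iterate converges to (2, 3).

(2, 3)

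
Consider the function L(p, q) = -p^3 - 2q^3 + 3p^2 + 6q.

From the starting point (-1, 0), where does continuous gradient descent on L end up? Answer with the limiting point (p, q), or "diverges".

L is separable, so gradient descent decouples: p follows -∂L/∂p, q follows -∂L/∂q.
∂L/∂p = -3p(p - 2); at p=-1 this is -9, so p increases.
∂L/∂q = -6(q - 1)(q + 1); at q=0 this is 6, so q decreases.
p converges to its nearest critical value 0 (a local min of the p-part); q converges to -1. The iterate converges to (0, -1).

(0, -1)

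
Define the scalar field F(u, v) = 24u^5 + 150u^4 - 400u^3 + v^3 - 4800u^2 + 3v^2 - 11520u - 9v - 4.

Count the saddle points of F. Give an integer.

4

F separates as a function of u plus a function of v, so ∇F=0 decouples.
∂F/∂u = 120(u - 4)(u + 2)(u + 3)(u + 4) = 0 at u ∈ {-4, -3, -2, 4}; ∂F/∂v = 3(v - 1)(v + 3) = 0 at v ∈ {-3, 1}.
The Hessian is diagonal: diag(F_uu, F_vv). Second derivatives: F_uu(-4)=-1920, F_uu(-3)=840, F_uu(-2)=-1440, F_uu(4)=40320; F_vv(-3)=-12, F_vv(1)=12.
Saddle points occur where the two diagonal entries have opposite signs: (-4, 1), (-3, -3), (-2, 1), (4, -3). Count: 4.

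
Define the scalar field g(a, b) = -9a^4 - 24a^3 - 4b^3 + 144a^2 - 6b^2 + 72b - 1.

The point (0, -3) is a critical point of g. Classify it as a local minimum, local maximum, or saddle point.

local minimum

The mixed partial ∂²g/∂a∂b is 0, so the Hessian at any point is diag(g_aa, g_bb) = diag(36(-3a^2 - 4a + 8), -12(2b + 1)).
At (0, -3): H = diag(288, 60).
Both eigenvalues are positive, so H is positive definite: a local minimum.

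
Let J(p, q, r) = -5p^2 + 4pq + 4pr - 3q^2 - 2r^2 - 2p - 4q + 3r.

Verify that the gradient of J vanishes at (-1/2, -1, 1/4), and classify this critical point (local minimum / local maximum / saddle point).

local maximum

∇J = (-10p + 4q + 4r - 2, 4p - 6q - 4, 4p - 4r + 3); substituting (-1/2, -1, 1/4) gives ∇J = (0, 0, 0), so (-1/2, -1, 1/4) is indeed a critical point.
The Hessian is constant: H = [[-10, 4, 4], [4, -6, 0], [4, 0, -4]].
Leading principal minors: Δ₁ = -10, Δ₂ = 44, Δ₃ = -80.
The minors alternate sign starting negative (−, +, −), so H is negative definite: a local maximum.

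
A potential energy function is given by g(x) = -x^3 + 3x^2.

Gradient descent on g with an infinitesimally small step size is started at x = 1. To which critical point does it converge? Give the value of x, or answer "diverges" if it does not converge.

g'(x) = -3x(x - 2), so g'(1) = 3.
Gradient descent moves in the -g' direction, i.e. x is decreasing.
The nearest critical point in that direction is x = 0, where g'' = 6 > 0 (a local minimum). The iterate converges there.

0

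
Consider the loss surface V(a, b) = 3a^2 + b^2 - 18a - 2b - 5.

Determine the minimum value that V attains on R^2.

-33

V(a,b) separates as P(a) + Q(b) − 5, so its minimum is min P + min Q − 5.
P'(a) = 6a - 18 vanishes at a ∈ {3}; Q'(b) = 2b - 2 vanishes at b ∈ {1}.
Local minima of P (where P''>0): P(3)=-27. Local minima of Q: Q(1)=-1.
So the global minimum of V is P(3) + Q(1) − 5 = -27 − 1 − 5 = -33, attained at (3, 1).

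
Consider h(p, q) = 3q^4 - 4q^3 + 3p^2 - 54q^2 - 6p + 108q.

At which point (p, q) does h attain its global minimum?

(1, -3)

h(p,q) separates as A(p) + B(q), so its minimum is min A + min B.
A'(p) = 6p - 6 vanishes at p ∈ {1}; B'(q) = 12(q - 3)(q - 1)(q + 3) vanishes at q ∈ {-3, 1, 3}.
Local minima of A (where A''>0): A(1)=-3. Local minima of B: B(-3)=-459, B(3)=-27.
So the global minimum of h is A(1) + B(-3) = -3 − 459 = -462, attained at (1, -3).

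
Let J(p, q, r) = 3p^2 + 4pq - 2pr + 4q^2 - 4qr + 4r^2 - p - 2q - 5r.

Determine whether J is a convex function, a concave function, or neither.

J is quadratic, so its Hessian is the constant matrix H = [[6, 4, -2], [4, 8, -4], [-2, -4, 8]].
Leading principal minors: 6, 32, 192.
All positive ⇒ H ≻ 0 ⇒ convex.

convex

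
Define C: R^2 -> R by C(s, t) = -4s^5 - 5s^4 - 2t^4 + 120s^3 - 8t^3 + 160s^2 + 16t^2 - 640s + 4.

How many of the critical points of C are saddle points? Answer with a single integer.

6

C separates as a function of s plus a function of t, so ∇C=0 decouples.
∂C/∂s = -20(s - 4)(s - 1)(s + 2)(s + 4) = 0 at s ∈ {-4, -2, 1, 4}; ∂C/∂t = -8t(t - 1)(t + 4) = 0 at t ∈ {-4, 0, 1}.
The Hessian is diagonal: diag(C_ss, C_tt). Second derivatives: C_ss(-4)=1600, C_ss(-2)=-720, C_ss(1)=900, C_ss(4)=-2880; C_tt(-4)=-160, C_tt(0)=32, C_tt(1)=-40.
Saddle points occur where the two diagonal entries have opposite signs: (-4, -4), (-4, 1), (-2, 0), (1, -4), (1, 1), (4, 0). Count: 6.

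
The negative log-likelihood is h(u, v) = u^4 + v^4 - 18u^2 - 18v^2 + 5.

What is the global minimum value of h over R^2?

-157

h(u,v) separates as P(u) + Q(v) + 5, so its minimum is min P + min Q + 5.
P'(u) = 4u(u - 3)(u + 3) vanishes at u ∈ {-3, 0, 3}; Q'(v) = 4v(v - 3)(v + 3) vanishes at v ∈ {-3, 0, 3}.
Local minima of P (where P''>0): P(-3)=-81, P(3)=-81. Local minima of Q: Q(-3)=-81, Q(3)=-81.
So the global minimum of h is P(-3) + Q(-3) + 5 = -81 − 81 + 5 = -157, attained at (-3, -3).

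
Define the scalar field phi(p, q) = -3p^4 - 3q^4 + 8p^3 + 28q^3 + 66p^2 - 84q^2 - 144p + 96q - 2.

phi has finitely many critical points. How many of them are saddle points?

4

phi separates as a function of p plus a function of q, so ∇phi=0 decouples.
∂phi/∂p = -12(p - 4)(p - 1)(p + 3) = 0 at p ∈ {-3, 1, 4}; ∂phi/∂q = -12(q - 4)(q - 2)(q - 1) = 0 at q ∈ {1, 2, 4}.
The Hessian is diagonal: diag(phi_pp, phi_qq). Second derivatives: phi_pp(-3)=-336, phi_pp(1)=144, phi_pp(4)=-252; phi_qq(1)=-36, phi_qq(2)=24, phi_qq(4)=-72.
Saddle points occur where the two diagonal entries have opposite signs: (-3, 2), (1, 1), (1, 4), (4, 2). Count: 4.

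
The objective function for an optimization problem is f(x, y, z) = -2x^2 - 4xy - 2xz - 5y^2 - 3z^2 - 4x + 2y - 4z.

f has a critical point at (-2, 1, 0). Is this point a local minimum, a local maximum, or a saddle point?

local maximum

The Hessian is constant: H = [[-4, -4, -2], [-4, -10, 0], [-2, 0, -6]].
Leading principal minors: Δ₁ = -4, Δ₂ = 24, Δ₃ = -104.
The minors alternate sign starting negative (−, +, −), so H is negative definite: a local maximum.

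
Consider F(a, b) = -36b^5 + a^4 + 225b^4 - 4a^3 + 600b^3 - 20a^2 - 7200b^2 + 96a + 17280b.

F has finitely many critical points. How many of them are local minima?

F separates as a function of a plus a function of b, so ∇F=0 decouples.
∂F/∂a = 4(a - 4)(a - 2)(a + 3) = 0 at a ∈ {-3, 2, 4}; ∂F/∂b = -180(b - 4)(b - 3)(b - 2)(b + 4) = 0 at b ∈ {-4, 2, 3, 4}.
The Hessian is diagonal: diag(F_aa, F_bb). Second derivatives: F_aa(-3)=140, F_aa(2)=-40, F_aa(4)=56; F_bb(-4)=60480, F_bb(2)=-2160, F_bb(3)=1260, F_bb(4)=-2880.
Local minima occur where both diagonal entries positive: (-3, -4), (-3, 3), (4, -4), (4, 3). Count: 4.

4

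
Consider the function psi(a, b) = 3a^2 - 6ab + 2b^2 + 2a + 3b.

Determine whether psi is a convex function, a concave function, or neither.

psi is quadratic, so its Hessian is the constant matrix H = [[6, -6], [-6, 4]].
det(H) = -12, tr(H) = 10.
det(H) < 0, so H is indefinite: neither convex nor concave.

neither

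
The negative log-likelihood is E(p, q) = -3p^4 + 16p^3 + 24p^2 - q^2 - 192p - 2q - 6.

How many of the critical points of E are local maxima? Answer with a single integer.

2

E separates as a function of p plus a function of q, so ∇E=0 decouples.
∂E/∂p = -12(p - 4)(p - 2)(p + 2) = 0 at p ∈ {-2, 2, 4}; ∂E/∂q = -2(q + 1) = 0 at q ∈ {-1}.
The Hessian is diagonal: diag(E_pp, E_qq). Second derivatives: E_pp(-2)=-288, E_pp(2)=96, E_pp(4)=-144; E_qq(-1)=-2.
Local maxima occur where both diagonal entries negative: (-2, -1), (4, -1). Count: 2.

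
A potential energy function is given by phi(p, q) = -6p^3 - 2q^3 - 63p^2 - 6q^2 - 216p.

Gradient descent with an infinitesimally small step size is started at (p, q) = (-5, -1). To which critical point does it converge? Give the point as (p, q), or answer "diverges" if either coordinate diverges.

(-4, -2)

phi is separable, so gradient descent decouples: p follows -∂phi/∂p, q follows -∂phi/∂q.
∂phi/∂p = -18(p + 3)(p + 4); at p=-5 this is -36, so p increases.
∂phi/∂q = -6q(q + 2); at q=-1 this is 6, so q decreases.
p converges to its nearest critical value -4 (a local min of the p-part); q converges to -2. The iterate converges to (-4, -2).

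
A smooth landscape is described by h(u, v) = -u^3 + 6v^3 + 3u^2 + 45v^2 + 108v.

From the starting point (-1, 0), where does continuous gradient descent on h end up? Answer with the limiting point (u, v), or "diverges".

h is separable, so gradient descent decouples: u follows -∂h/∂u, v follows -∂h/∂v.
∂h/∂u = -3u(u - 2); at u=-1 this is -9, so u increases.
∂h/∂v = 18(v + 2)(v + 3); at v=0 this is 108, so v decreases.
u converges to its nearest critical value 0 (a local min of the u-part); v converges to -2. The iterate converges to (0, -2).

(0, -2)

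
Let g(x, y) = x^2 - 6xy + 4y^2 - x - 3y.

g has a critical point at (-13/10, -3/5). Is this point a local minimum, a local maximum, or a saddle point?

The Hessian of g is constant: H = [[2, -6], [-6, 8]].
det(H) = 2·8 − (-6)² = -20.
Since det(H) < 0, H is indefinite and the critical point is a saddle point.

saddle point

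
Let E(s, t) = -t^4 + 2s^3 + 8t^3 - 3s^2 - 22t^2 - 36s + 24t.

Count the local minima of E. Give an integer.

E separates as a function of s plus a function of t, so ∇E=0 decouples.
∂E/∂s = 6(s - 3)(s + 2) = 0 at s ∈ {-2, 3}; ∂E/∂t = -4(t - 3)(t - 2)(t - 1) = 0 at t ∈ {1, 2, 3}.
The Hessian is diagonal: diag(E_ss, E_tt). Second derivatives: E_ss(-2)=-30, E_ss(3)=30; E_tt(1)=-8, E_tt(2)=4, E_tt(3)=-8.
Local minima occur where both diagonal entries positive: (3, 2). Count: 1.

1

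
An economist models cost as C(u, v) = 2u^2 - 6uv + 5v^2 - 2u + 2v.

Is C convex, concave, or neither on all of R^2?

C is quadratic, so its Hessian is the constant matrix H = [[4, -6], [-6, 10]].
det(H) = 4, tr(H) = 14.
det(H) > 0 and tr(H) > 0, so H is positive definite everywhere: convex.

convex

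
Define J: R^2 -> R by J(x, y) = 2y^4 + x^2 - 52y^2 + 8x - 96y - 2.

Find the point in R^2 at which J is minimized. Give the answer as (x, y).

(-4, 4)

J(x,y) separates as P(x) + Q(y) − 2, so its minimum is min P + min Q − 2.
P'(x) = 2x + 8 vanishes at x ∈ {-4}; Q'(y) = 8(y - 4)(y + 1)(y + 3) vanishes at y ∈ {-3, -1, 4}.
Local minima of P (where P''>0): P(-4)=-16. Local minima of Q: Q(-3)=-18, Q(4)=-704.
So the global minimum of J is P(-4) + Q(4) − 2 = -16 − 704 − 2 = -722, attained at (-4, 4).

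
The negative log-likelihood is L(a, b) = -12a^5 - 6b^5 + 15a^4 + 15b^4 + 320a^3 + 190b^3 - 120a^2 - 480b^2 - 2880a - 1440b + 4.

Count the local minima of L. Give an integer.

L separates as a function of a plus a function of b, so ∇L=0 decouples.
∂L/∂a = -60(a - 4)(a - 2)(a + 2)(a + 3) = 0 at a ∈ {-3, -2, 2, 4}; ∂L/∂b = -30(b - 4)(b - 3)(b + 1)(b + 4) = 0 at b ∈ {-4, -1, 3, 4}.
The Hessian is diagonal: diag(L_aa, L_bb). Second derivatives: L_aa(-3)=2100, L_aa(-2)=-1440, L_aa(2)=2400, L_aa(4)=-5040; L_bb(-4)=5040, L_bb(-1)=-1800, L_bb(3)=840, L_bb(4)=-1200.
Local minima occur where both diagonal entries positive: (-3, -4), (-3, 3), (2, -4), (2, 3). Count: 4.

4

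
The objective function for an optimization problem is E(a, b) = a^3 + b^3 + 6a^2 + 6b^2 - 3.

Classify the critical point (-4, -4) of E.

local maximum

The mixed partial ∂²E/∂a∂b is 0, so the Hessian at any point is diag(E_aa, E_bb) = diag(6(a + 2), 6(b + 2)).
At (-4, -4): H = diag(-12, -12).
Both eigenvalues are negative, so H is negative definite: a local maximum.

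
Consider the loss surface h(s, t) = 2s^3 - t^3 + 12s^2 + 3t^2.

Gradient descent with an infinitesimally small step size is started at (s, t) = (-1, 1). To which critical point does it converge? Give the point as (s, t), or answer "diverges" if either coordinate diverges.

(0, 0)

h is separable, so gradient descent decouples: s follows -∂h/∂s, t follows -∂h/∂t.
∂h/∂s = 6s(s + 4); at s=-1 this is -18, so s increases.
∂h/∂t = -3t(t - 2); at t=1 this is 3, so t decreases.
s converges to its nearest critical value 0 (a local min of the s-part); t converges to 0. The iterate converges to (0, 0).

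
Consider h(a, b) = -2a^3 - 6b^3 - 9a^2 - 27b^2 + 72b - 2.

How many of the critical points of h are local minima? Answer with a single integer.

h separates as a function of a plus a function of b, so ∇h=0 decouples.
∂h/∂a = -6a(a + 3) = 0 at a ∈ {-3, 0}; ∂h/∂b = -18(b - 1)(b + 4) = 0 at b ∈ {-4, 1}.
The Hessian is diagonal: diag(h_aa, h_bb). Second derivatives: h_aa(-3)=18, h_aa(0)=-18; h_bb(-4)=90, h_bb(1)=-90.
Local minima occur where both diagonal entries positive: (-3, -4). Count: 1.

1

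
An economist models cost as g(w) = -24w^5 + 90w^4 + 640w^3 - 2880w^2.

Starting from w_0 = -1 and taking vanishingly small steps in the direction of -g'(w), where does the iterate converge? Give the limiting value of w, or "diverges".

g'(w) = -120w(w - 4)(w - 3)(w + 4), so g'(-1) = 7200.
Gradient descent moves in the -g' direction, i.e. w is decreasing.
The nearest critical point in that direction is w = -4, where g'' = 26880 > 0 (a local minimum). The iterate converges there.

-4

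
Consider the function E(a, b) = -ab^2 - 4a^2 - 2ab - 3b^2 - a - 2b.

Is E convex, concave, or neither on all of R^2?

The term -ab^2 is cubic, so the Hessian is not constant.
∂²E/∂b² = -2a - 6, which takes both signs as a varies (negative for sufficiently large a). A diagonal entry of the Hessian changing sign means the Hessian is neither positive- nor negative-semidefinite on all of R^2.

neither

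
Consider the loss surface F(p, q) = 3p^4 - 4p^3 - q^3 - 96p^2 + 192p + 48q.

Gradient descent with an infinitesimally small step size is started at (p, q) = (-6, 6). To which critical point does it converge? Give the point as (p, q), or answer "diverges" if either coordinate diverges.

F is separable, so gradient descent decouples: p follows -∂F/∂p, q follows -∂F/∂q.
∂F/∂p = 12(p - 4)(p - 1)(p + 4); at p=-6 this is -1680, so p increases.
∂F/∂q = -3(q - 4)(q + 4); at q=6 this is -60, so q increases.
The q-coordinate has no critical point in that direction and runs off to infinity.

diverges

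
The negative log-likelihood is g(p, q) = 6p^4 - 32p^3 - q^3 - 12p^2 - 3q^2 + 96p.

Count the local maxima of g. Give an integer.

g separates as a function of p plus a function of q, so ∇g=0 decouples.
∂g/∂p = 24(p - 4)(p - 1)(p + 1) = 0 at p ∈ {-1, 1, 4}; ∂g/∂q = -3q(q + 2) = 0 at q ∈ {-2, 0}.
The Hessian is diagonal: diag(g_pp, g_qq). Second derivatives: g_pp(-1)=240, g_pp(1)=-144, g_pp(4)=360; g_qq(-2)=6, g_qq(0)=-6.
Local maxima occur where both diagonal entries negative: (1, 0). Count: 1.

1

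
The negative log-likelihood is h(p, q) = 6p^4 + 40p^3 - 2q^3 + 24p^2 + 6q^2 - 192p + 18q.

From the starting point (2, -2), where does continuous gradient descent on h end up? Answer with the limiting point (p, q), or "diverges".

(1, -1)

h is separable, so gradient descent decouples: p follows -∂h/∂p, q follows -∂h/∂q.
∂h/∂p = 24(p - 1)(p + 2)(p + 4); at p=2 this is 576, so p decreases.
∂h/∂q = -6(q - 3)(q + 1); at q=-2 this is -30, so q increases.
p converges to its nearest critical value 1 (a local min of the p-part); q converges to -1. The iterate converges to (1, -1).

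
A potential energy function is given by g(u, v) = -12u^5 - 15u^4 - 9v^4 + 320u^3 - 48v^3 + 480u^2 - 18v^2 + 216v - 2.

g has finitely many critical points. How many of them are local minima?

g separates as a function of u plus a function of v, so ∇g=0 decouples.
∂g/∂u = -60u(u - 4)(u + 1)(u + 4) = 0 at u ∈ {-4, -1, 0, 4}; ∂g/∂v = -36(v - 1)(v + 2)(v + 3) = 0 at v ∈ {-3, -2, 1}.
The Hessian is diagonal: diag(g_uu, g_vv). Second derivatives: g_uu(-4)=5760, g_uu(-1)=-900, g_uu(0)=960, g_uu(4)=-9600; g_vv(-3)=-144, g_vv(-2)=108, g_vv(1)=-432.
Local minima occur where both diagonal entries positive: (-4, -2), (0, -2). Count: 2.

2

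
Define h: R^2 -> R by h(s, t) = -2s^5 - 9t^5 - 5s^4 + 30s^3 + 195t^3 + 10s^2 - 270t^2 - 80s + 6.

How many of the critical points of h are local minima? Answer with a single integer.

4

h separates as a function of s plus a function of t, so ∇h=0 decouples.
∂h/∂s = -10(s - 2)(s - 1)(s + 1)(s + 4) = 0 at s ∈ {-4, -1, 1, 2}; ∂h/∂t = -45t(t - 3)(t - 1)(t + 4) = 0 at t ∈ {-4, 0, 1, 3}.
The Hessian is diagonal: diag(h_ss, h_tt). Second derivatives: h_ss(-4)=900, h_ss(-1)=-180, h_ss(1)=100, h_ss(2)=-180; h_tt(-4)=6300, h_tt(0)=-540, h_tt(1)=450, h_tt(3)=-1890.
Local minima occur where both diagonal entries positive: (-4, -4), (-4, 1), (1, -4), (1, 1). Count: 4.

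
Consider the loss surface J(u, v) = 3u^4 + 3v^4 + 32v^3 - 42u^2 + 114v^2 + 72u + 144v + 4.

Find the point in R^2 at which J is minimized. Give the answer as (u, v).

J(u,v) separates as P(u) + Q(v) + 4, so its minimum is min P + min Q + 4.
P'(u) = 12(u - 2)(u - 1)(u + 3) vanishes at u ∈ {-3, 1, 2}; Q'(v) = 12(v + 1)(v + 3)(v + 4) vanishes at v ∈ {-4, -3, -1}.
Local minima of P (where P''>0): P(-3)=-351, P(2)=24. Local minima of Q: Q(-4)=-32, Q(-1)=-59.
So the global minimum of J is P(-3) + Q(-1) + 4 = -351 − 59 + 4 = -406, attained at (-3, -1).

(-3, -1)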